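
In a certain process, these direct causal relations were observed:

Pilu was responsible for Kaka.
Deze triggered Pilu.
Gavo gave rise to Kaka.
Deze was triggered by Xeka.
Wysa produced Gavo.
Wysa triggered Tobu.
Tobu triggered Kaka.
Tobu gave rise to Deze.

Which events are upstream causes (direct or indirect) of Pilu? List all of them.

Deze, Tobu, Wysa, Xeka

Immediate cause of Pilu: Deze.
Further upstream: Wysa, Tobu, Xeka.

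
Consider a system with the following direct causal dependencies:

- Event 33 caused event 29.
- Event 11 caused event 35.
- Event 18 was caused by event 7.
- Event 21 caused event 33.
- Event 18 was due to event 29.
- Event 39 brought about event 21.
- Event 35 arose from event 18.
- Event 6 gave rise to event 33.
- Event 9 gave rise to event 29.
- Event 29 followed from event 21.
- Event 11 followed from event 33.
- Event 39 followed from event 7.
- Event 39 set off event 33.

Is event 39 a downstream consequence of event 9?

Event 9 leads to event 29, event 18, event 35; event 39 is not among them.

No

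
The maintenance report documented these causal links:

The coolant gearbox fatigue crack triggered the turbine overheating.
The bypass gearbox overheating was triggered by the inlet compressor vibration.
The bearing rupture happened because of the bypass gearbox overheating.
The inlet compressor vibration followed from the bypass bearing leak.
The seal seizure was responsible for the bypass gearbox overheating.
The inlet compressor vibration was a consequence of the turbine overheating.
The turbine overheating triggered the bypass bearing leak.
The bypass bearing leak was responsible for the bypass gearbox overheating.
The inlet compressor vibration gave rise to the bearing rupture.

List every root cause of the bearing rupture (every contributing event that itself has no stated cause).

Tracing upstream from the bearing rupture: the bearing rupture ← the inlet compressor vibration ← the turbine overheating ← the coolant gearbox fatigue crack.
A separate upstream branch: the bearing rupture ← the bypass gearbox overheating ← the seal seizure.
Each of those chain origins has no stated cause.

the coolant gearbox fatigue crack, the seal seizure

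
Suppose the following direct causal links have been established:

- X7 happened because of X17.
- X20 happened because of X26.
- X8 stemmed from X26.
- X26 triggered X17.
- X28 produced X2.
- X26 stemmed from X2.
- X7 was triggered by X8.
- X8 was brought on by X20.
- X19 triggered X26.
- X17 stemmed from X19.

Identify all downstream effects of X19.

Direct effects: X26, X17.
2 steps out: X20, X8, X7.
Not reachable from it: X28, X2.

X17, X20, X26, X7, X8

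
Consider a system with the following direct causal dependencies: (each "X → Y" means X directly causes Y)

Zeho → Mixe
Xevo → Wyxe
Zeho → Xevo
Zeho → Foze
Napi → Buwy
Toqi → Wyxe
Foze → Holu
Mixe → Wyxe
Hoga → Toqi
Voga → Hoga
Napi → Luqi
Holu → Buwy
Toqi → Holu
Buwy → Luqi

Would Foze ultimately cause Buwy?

There is a causal chain: Foze → Holu → Buwy.

Yes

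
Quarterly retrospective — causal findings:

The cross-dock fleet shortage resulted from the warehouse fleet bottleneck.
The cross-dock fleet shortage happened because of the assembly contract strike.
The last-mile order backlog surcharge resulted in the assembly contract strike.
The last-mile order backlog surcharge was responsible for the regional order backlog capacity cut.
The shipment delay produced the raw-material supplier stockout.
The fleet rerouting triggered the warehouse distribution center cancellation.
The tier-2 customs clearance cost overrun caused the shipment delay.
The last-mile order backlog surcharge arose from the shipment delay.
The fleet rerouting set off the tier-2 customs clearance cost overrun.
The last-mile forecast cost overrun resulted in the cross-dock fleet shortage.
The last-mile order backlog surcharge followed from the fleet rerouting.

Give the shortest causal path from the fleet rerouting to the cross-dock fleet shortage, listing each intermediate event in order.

the fleet rerouting → the last-mile order backlog surcharge → the assembly contract strike → the cross-dock fleet shortage

the fleet rerouting → the last-mile order backlog surcharge
the last-mile order backlog surcharge → the assembly contract strike
the assembly contract strike → the cross-dock fleet shortage
Length: 3 steps.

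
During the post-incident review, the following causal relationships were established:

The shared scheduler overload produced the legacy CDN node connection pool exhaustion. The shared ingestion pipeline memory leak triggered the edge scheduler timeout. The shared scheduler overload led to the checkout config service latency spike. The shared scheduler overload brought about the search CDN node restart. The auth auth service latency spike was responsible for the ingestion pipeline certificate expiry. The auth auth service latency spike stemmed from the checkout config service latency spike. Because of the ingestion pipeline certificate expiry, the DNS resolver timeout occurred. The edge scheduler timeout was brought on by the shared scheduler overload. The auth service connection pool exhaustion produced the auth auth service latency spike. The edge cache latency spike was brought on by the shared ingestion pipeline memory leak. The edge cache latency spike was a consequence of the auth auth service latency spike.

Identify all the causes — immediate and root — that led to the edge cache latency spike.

Immediate causes of the edge cache latency spike: the auth auth service latency spike, the shared ingestion pipeline memory leak.
Further upstream: the shared scheduler overload, the auth service connection pool exhaustion, the checkout config service latency spike.

the auth auth service latency spike, the auth service connection pool exhaustion, the checkout config service latency spike, the shared ingestion pipeline memory leak, the shared scheduler overload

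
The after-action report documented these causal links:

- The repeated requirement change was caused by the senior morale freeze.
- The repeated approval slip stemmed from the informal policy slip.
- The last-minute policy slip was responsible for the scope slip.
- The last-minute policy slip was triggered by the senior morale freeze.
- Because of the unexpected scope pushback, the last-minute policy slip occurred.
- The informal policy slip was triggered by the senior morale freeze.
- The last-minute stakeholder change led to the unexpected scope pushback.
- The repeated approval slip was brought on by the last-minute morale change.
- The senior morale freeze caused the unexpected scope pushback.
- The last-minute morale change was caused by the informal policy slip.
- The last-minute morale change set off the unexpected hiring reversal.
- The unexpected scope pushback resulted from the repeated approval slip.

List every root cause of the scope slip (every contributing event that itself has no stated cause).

Tracing upstream from the scope slip: the scope slip ← the last-minute policy slip ← the senior morale freeze.
A separate upstream branch: the scope slip ← the last-minute policy slip ← the unexpected scope pushback ← the last-minute stakeholder change.
Each of those chain origins has no stated cause.

the last-minute stakeholder change, the senior morale freeze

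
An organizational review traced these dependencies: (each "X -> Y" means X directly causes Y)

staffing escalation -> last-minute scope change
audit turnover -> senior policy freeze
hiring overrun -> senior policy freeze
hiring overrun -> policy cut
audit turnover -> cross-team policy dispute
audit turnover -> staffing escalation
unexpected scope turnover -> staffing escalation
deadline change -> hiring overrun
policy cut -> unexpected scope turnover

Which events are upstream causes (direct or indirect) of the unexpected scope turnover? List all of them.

Immediate cause of the unexpected scope turnover: the policy cut.
Further upstream: the deadline change, the hiring overrun.

the deadline change, the hiring overrun, the policy cut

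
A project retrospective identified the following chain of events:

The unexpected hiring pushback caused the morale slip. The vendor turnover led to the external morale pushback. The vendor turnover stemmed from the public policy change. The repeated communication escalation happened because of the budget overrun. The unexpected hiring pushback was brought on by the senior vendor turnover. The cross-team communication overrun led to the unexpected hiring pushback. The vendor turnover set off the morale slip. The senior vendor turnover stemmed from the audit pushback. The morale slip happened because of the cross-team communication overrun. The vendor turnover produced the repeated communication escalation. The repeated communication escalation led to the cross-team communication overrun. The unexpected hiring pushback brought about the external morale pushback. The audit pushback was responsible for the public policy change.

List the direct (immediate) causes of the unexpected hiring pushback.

the cross-team communication overrun, the senior vendor turnover

Upstream contributors include the audit pushback, the public policy change, the vendor turnover, the budget overrun, the repeated communication escalation, but only the cross-team communication overrun, the senior vendor turnover feed directly into the unexpected hiring pushback.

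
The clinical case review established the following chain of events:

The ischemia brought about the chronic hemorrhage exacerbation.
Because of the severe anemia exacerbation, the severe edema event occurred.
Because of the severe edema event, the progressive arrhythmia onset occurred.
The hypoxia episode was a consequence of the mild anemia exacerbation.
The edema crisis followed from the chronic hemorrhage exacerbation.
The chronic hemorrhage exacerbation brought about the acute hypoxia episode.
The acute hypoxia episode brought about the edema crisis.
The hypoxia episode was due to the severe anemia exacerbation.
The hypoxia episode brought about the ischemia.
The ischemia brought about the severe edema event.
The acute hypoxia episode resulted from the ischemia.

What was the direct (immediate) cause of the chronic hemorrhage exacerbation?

the ischemia

Upstream contributors include the severe anemia exacerbation, the hypoxia episode, the mild anemia exacerbation, but only the ischemia feeds directly into the chronic hemorrhage exacerbation.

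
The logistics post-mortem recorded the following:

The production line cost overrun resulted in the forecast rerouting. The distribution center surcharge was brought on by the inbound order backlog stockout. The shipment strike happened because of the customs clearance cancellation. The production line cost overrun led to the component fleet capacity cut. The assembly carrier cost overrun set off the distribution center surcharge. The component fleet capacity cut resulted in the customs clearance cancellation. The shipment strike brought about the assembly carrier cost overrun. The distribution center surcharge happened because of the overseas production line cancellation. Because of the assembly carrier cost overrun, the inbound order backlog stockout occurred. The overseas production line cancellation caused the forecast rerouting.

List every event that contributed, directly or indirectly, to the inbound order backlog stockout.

Immediate cause of the inbound order backlog stockout: the assembly carrier cost overrun.
Further upstream: the production line cost overrun, the component fleet capacity cut, the customs clearance cancellation, the shipment strike.

the assembly carrier cost overrun, the component fleet capacity cut, the customs clearance cancellation, the production line cost overrun, the shipment strike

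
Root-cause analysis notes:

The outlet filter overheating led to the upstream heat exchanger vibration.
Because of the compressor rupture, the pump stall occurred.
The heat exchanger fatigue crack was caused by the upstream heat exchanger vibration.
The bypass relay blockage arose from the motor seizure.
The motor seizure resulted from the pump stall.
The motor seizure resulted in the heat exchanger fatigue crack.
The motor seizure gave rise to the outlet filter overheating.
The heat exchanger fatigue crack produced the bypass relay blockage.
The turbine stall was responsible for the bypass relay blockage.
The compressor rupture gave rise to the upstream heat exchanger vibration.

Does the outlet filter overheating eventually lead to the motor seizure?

The outlet filter overheating leads to the upstream heat exchanger vibration, the heat exchanger fatigue crack, the bypass relay blockage; the motor seizure is not among them.

No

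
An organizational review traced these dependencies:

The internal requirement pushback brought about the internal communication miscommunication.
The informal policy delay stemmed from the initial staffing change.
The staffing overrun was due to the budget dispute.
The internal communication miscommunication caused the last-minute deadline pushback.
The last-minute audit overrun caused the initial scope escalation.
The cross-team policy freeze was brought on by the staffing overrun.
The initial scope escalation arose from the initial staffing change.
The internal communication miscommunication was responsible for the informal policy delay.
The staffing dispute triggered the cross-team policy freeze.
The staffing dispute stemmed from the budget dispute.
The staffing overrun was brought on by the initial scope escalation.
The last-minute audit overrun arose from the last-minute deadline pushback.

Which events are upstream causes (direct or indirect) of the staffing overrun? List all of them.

the budget dispute, the initial scope escalation, the initial staffing change, the internal communication miscommunication, the internal requirement pushback, the last-minute audit overrun, the last-minute deadline pushback

Immediate causes of the staffing overrun: the budget dispute, the initial scope escalation.
Further upstream: the internal requirement pushback, the internal communication miscommunication, the last-minute deadline pushback, the last-minute audit overrun, the initial staffing change.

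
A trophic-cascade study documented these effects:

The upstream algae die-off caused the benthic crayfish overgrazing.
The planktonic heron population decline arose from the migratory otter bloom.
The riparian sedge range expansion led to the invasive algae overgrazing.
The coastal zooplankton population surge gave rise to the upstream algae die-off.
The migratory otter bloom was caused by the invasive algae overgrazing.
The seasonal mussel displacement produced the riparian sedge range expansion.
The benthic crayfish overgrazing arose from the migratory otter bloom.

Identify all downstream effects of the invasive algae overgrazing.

the benthic crayfish overgrazing, the migratory otter bloom, the planktonic heron population decline

Direct effects: the migratory otter bloom.
2 steps out: the benthic crayfish overgrazing, the planktonic heron population decline.
Not reachable from it: the coastal zooplankton population surge, the upstream algae die-off, the seasonal mussel displacement, the riparian sedge range expansion.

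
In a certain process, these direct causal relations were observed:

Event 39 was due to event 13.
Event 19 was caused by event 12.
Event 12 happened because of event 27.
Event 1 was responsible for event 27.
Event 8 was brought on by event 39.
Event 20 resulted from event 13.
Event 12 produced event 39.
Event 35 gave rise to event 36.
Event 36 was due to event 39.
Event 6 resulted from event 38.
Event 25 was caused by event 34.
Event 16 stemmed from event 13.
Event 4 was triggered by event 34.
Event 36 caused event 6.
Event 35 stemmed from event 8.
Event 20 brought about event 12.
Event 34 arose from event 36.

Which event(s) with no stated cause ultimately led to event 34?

event 1, event 13

Tracing upstream from event 34: event 34 ← event 36 ← event 39 ← event 12 ← event 27 ← event 1.
A separate upstream branch: event 34 ← event 36 ← event 39 ← event 13.
Each of those chain origins has no stated cause.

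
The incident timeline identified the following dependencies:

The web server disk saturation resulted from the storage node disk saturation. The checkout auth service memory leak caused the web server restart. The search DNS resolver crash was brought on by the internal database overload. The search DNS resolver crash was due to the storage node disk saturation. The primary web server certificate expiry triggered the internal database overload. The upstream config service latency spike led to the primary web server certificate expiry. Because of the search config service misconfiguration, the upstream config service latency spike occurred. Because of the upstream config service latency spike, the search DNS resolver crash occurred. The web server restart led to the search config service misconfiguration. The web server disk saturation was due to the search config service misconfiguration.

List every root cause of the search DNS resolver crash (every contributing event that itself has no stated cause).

Tracing upstream from the search DNS resolver crash: the search DNS resolver crash ← the upstream config service latency spike ← the search config service misconfiguration ← the web server restart ← the checkout auth service memory leak.
A separate upstream branch: the search DNS resolver crash ← the storage node disk saturation.
Each of those chain origins has no stated cause.

the checkout auth service memory leak, the storage node disk saturation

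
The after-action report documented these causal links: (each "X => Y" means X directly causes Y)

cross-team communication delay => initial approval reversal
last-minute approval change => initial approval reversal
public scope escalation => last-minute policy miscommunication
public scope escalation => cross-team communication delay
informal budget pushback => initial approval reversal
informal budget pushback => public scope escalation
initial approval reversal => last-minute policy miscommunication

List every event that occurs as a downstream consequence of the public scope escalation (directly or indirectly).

the cross-team communication delay, the initial approval reversal, the last-minute policy miscommunication

Direct effects: the cross-team communication delay, the last-minute policy miscommunication.
2 steps out: the initial approval reversal.
Not reachable from it: the informal budget pushback, the last-minute approval change.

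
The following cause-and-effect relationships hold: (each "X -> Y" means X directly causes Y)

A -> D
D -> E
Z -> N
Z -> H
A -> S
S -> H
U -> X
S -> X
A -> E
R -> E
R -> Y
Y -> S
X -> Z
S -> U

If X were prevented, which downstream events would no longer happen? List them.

Downstream of X: Z, N, H.
Of those, still caused via another path: H.
The remainder have no surviving cause.

N, Z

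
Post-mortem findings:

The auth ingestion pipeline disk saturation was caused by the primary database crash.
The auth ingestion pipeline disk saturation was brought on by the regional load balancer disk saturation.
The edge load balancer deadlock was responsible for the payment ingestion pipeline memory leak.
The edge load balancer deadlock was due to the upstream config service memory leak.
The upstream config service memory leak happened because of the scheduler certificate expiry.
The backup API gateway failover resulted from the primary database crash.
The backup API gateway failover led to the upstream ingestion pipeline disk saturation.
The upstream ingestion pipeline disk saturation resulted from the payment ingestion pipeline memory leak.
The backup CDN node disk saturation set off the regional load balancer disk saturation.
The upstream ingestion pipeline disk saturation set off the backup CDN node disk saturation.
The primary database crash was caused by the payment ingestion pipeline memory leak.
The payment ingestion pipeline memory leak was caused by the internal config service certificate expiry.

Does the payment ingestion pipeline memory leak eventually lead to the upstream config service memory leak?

No

The payment ingestion pipeline memory leak leads to the primary database crash, the backup API gateway failover, the upstream ingestion pipeline disk saturation, the backup CDN node disk saturation, the regional load balancer disk saturation, the auth ingestion pipeline disk saturation; the upstream config service memory leak is not among them.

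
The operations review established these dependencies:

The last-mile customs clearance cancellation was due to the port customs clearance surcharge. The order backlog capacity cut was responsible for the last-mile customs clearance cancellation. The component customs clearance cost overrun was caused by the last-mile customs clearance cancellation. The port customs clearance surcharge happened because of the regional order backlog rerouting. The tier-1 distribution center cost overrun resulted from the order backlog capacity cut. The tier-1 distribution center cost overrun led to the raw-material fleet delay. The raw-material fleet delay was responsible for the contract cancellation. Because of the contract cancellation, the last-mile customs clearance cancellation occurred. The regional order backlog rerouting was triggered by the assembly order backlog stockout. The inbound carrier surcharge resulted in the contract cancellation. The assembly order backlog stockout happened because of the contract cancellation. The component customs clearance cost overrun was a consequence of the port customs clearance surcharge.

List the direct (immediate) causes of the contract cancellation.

Upstream contributors include the order backlog capacity cut, the tier-1 distribution center cost overrun, but only the inbound carrier surcharge, the raw-material fleet delay feed directly into the contract cancellation.

the inbound carrier surcharge, the raw-material fleet delay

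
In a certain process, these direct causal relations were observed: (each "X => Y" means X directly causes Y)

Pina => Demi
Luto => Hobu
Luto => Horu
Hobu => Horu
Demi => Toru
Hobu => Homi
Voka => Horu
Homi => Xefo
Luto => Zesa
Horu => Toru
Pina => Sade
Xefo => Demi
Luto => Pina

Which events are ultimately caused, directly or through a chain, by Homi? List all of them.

Direct effects: Xefo.
2 steps out: Demi.
3 steps out: Toru.
Not reachable from it: Luto, Hobu, Pina, Sade, Voka, Horu, Zesa.

Demi, Toru, Xefo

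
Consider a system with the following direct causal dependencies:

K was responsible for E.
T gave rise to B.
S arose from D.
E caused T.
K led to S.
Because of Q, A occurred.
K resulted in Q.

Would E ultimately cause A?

No

E leads to T, B; A is not among them.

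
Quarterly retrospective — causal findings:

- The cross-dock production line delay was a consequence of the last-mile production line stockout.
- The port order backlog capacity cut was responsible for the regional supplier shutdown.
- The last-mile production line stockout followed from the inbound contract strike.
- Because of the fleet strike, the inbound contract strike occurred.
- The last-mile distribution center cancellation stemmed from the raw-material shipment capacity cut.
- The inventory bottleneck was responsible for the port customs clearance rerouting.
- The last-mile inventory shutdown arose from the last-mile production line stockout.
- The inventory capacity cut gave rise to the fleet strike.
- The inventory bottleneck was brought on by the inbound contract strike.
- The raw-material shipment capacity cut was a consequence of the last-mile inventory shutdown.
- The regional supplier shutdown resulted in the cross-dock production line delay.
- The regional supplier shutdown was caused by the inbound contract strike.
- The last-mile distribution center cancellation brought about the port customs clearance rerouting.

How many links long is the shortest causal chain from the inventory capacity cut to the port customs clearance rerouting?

4

Shortest chain: the inventory capacity cut → the fleet strike → the inbound contract strike → the inventory bottleneck → the port customs clearance rerouting.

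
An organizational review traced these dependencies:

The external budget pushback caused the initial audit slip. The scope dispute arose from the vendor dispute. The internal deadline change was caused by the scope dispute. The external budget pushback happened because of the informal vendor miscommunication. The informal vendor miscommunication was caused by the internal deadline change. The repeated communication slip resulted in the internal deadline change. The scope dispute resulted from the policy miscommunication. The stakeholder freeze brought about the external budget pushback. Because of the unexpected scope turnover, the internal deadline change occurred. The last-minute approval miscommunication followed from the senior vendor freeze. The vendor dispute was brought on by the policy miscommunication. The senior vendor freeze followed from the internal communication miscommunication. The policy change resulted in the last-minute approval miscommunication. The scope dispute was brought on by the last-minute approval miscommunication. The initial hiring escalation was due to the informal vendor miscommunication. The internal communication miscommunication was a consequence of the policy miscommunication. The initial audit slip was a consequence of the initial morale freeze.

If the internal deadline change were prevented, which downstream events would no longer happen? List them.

the informal vendor miscommunication, the initial hiring escalation

Downstream of the internal deadline change: the informal vendor miscommunication, the initial hiring escalation, the external budget pushback, the initial audit slip.
Of those, still caused via another path: the external budget pushback, the initial audit slip.
The remainder have no surviving cause.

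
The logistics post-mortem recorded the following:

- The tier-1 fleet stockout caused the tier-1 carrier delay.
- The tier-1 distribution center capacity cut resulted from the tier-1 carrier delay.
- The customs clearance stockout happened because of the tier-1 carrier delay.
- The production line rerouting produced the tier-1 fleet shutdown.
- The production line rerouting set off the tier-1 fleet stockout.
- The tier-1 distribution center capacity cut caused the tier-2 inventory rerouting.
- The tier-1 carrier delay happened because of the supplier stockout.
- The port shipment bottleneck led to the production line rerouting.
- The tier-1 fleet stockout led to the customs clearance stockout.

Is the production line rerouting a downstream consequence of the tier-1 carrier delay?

The tier-1 carrier delay leads to the tier-1 distribution center capacity cut, the tier-2 inventory rerouting, the customs clearance stockout; the production line rerouting is not among them.

No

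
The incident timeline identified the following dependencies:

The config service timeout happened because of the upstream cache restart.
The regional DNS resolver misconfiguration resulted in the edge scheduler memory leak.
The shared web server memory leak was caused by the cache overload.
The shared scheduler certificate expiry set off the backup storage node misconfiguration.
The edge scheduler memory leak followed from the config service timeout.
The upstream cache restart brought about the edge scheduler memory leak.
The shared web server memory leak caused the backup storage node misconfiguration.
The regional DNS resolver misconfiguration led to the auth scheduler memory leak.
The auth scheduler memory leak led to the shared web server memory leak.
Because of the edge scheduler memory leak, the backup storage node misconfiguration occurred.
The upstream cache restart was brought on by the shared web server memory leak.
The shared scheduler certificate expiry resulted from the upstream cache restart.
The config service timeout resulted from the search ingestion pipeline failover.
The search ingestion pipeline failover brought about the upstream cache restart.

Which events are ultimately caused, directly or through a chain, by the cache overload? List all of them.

Direct effects: the shared web server memory leak.
2 steps out: the upstream cache restart, the backup storage node misconfiguration.
3 steps out: the config service timeout, the shared scheduler certificate expiry, the edge scheduler memory leak.
Not reachable from it: the regional DNS resolver misconfiguration, the auth scheduler memory leak, the search ingestion pipeline failover.

the backup storage node misconfiguration, the config service timeout, the edge scheduler memory leak, the shared scheduler certificate expiry, the shared web server memory leak, the upstream cache restart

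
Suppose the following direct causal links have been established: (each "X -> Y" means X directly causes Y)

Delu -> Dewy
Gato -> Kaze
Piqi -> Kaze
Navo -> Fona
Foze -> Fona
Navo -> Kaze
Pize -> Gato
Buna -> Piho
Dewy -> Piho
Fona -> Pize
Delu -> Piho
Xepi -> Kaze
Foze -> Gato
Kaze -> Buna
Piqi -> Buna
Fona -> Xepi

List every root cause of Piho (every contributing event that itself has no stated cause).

Delu, Foze, Navo, Piqi

Tracing upstream from Piho: Piho ← Buna ← Kaze ← Gato ← Foze.
A separate upstream branch: Piho ← Buna ← Kaze ← Navo.
A separate upstream branch: Piho ← Delu.
A separate upstream branch: Piho ← Buna ← Piqi.
Each of those chain origins has no stated cause.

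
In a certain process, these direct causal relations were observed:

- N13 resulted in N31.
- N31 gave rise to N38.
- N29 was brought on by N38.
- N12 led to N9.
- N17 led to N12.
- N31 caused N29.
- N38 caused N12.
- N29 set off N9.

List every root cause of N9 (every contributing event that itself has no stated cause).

N13, N17

Tracing upstream from N9: N9 ← N29 ← N31 ← N13.
A separate upstream branch: N9 ← N12 ← N17.
Each of those chain origins has no stated cause.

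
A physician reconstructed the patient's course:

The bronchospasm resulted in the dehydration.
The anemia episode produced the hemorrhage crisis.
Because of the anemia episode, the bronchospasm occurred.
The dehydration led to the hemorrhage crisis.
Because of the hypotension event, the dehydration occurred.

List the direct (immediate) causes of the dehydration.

the bronchospasm, the hypotension event

Upstream contributors include the anemia episode, but only the bronchospasm, the hypotension event feed directly into the dehydration.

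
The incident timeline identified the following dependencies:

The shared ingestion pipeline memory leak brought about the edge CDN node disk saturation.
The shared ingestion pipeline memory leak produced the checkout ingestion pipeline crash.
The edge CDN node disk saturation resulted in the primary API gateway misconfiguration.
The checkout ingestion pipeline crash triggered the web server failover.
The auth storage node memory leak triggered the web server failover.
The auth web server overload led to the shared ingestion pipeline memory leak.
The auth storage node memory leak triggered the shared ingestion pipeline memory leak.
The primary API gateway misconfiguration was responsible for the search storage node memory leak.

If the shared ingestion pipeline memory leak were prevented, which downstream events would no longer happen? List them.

Downstream of the shared ingestion pipeline memory leak: the edge CDN node disk saturation, the primary API gateway misconfiguration, the search storage node memory leak, the checkout ingestion pipeline crash, the web server failover.
Of those, still caused via another path: the web server failover.
The remainder have no surviving cause.

the checkout ingestion pipeline crash, the edge CDN node disk saturation, the primary API gateway misconfiguration, the search storage node memory leak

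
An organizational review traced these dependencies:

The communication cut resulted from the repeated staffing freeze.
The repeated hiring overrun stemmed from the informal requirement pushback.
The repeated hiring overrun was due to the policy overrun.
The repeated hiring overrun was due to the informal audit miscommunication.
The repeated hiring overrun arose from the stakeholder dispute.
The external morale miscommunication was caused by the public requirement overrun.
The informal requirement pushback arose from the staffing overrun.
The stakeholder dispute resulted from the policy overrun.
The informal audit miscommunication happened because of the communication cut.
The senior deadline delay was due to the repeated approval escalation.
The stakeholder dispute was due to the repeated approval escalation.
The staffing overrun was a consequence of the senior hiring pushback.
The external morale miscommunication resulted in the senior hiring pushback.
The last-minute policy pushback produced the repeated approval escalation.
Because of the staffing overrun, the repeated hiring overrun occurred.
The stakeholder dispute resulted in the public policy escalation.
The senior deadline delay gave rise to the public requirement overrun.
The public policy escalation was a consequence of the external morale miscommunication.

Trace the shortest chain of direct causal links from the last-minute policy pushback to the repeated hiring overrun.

the last-minute policy pushback → the repeated approval escalation
the repeated approval escalation → the stakeholder dispute
the stakeholder dispute → the repeated hiring overrun
Length: 3 steps.

the last-minute policy pushback → the repeated approval escalation → the stakeholder dispute → the repeated hiring overrun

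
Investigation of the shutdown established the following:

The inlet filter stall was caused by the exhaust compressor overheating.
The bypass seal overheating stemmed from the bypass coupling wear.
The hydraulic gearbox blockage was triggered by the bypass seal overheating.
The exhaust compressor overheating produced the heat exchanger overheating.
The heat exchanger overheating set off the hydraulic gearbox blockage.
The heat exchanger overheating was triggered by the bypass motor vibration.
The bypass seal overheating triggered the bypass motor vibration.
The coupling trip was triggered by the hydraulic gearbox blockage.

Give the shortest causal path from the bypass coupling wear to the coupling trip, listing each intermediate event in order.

the bypass coupling wear → the bypass seal overheating → the hydraulic gearbox blockage → the coupling trip

the bypass coupling wear → the bypass seal overheating
the bypass seal overheating → the hydraulic gearbox blockage
the hydraulic gearbox blockage → the coupling trip
Length: 3 steps.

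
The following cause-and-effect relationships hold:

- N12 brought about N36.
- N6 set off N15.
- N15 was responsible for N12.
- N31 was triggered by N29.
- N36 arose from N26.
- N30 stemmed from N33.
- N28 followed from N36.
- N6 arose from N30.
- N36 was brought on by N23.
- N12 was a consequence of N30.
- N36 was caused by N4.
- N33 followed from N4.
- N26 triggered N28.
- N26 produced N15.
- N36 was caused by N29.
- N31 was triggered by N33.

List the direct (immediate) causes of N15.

N26, N6

Upstream contributors include N4, N33, N30, but only N26, N6 feed directly into N15.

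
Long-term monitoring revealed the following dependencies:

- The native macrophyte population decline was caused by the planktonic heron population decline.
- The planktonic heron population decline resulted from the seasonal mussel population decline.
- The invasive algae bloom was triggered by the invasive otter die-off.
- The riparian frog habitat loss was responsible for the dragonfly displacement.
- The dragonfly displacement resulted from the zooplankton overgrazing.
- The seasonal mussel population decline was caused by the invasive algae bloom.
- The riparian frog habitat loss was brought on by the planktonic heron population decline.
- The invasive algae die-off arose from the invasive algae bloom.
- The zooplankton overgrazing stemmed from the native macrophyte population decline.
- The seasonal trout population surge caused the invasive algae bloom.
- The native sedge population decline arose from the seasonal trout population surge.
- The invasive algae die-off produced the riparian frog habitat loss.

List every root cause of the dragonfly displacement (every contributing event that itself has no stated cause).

Tracing upstream from the dragonfly displacement: the dragonfly displacement ← the riparian frog habitat loss ← the invasive algae die-off ← the invasive algae bloom ← the seasonal trout population surge.
A separate upstream branch: the dragonfly displacement ← the riparian frog habitat loss ← the invasive algae die-off ← the invasive algae bloom ← the invasive otter die-off.
Each of those chain origins has no stated cause.

the invasive otter die-off, the seasonal trout population surge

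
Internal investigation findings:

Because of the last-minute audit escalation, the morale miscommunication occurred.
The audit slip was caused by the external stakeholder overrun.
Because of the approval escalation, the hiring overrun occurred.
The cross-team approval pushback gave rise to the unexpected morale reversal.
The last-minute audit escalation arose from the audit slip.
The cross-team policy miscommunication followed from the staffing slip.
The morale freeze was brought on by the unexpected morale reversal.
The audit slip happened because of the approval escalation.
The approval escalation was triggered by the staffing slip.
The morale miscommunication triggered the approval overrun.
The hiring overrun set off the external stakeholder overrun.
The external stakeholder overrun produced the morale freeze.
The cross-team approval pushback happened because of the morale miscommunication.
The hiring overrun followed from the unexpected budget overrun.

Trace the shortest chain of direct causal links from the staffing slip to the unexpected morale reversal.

the staffing slip → the approval escalation → the audit slip → the last-minute audit escalation → the morale miscommunication → the cross-team approval pushback → the unexpected morale reversal

the staffing slip → the approval escalation
the approval escalation → the audit slip
the audit slip → the last-minute audit escalation
the last-minute audit escalation → the morale miscommunication
the morale miscommunication → the cross-team approval pushback
the cross-team approval pushback → the unexpected morale reversal
Length: 6 steps.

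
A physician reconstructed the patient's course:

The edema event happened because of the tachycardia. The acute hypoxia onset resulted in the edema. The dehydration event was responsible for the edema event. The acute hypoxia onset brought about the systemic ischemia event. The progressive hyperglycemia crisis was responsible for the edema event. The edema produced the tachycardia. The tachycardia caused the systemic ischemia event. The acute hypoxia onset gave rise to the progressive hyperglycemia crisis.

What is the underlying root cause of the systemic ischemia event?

Tracing upstream from the systemic ischemia event: the systemic ischemia event ← the acute hypoxia onset.
The acute hypoxia onset has no stated cause, so it is the root.

the acute hypoxia onset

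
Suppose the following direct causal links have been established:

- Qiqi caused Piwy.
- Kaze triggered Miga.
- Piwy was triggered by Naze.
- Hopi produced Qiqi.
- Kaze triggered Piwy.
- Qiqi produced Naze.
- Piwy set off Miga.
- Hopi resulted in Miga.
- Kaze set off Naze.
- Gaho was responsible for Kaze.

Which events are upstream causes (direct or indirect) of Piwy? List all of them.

Gaho, Hopi, Kaze, Naze, Qiqi

Immediate causes of Piwy: Qiqi, Kaze, Naze.
Further upstream: Hopi, Gaho.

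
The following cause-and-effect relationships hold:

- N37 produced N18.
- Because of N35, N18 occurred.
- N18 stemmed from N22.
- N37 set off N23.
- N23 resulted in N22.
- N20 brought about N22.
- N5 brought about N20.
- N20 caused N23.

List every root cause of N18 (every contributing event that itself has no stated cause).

N35, N37, N5

Tracing upstream from N18: N18 ← N37.
A separate upstream branch: N18 ← N22 ← N20 ← N5.
A separate upstream branch: N18 ← N35.
Each of those chain origins has no stated cause.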